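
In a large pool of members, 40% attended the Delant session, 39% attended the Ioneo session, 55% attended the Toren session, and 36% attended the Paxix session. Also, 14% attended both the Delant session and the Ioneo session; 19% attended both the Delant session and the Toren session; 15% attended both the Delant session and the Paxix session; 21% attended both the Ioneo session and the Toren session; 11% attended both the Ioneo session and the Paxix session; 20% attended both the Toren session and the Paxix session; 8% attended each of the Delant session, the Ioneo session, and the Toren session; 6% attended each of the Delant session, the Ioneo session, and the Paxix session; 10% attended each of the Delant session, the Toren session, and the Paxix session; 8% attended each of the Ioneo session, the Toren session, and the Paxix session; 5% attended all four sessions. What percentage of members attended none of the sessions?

3%

Using inclusion–exclusion:
P(union) = 40 + 39 + 55 + 36 − 14 − 19 − 15 − 21 − 11 − 20 + 8 + 6 + 10 + 8 − 5 = 97%
P(none) = 100% − 97% = 3%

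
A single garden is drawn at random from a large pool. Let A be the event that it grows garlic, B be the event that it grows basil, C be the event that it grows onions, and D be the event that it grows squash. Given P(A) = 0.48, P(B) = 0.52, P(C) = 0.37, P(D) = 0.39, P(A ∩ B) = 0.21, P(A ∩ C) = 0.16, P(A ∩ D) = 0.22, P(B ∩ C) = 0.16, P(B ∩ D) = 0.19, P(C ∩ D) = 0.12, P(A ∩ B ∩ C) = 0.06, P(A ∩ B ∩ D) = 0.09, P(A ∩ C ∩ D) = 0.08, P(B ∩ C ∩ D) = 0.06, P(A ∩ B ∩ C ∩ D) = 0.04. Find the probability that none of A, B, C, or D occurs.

0.05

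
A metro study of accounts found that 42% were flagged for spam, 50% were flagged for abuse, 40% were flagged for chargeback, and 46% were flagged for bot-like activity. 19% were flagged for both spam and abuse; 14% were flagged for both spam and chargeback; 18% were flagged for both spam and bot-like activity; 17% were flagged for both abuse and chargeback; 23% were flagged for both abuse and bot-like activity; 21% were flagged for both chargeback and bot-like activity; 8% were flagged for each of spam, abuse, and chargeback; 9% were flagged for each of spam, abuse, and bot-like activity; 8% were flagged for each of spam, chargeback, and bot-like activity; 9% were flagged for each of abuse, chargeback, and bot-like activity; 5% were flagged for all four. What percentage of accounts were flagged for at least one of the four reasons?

P(union) = 42 + 50 + 40 + 46 − 19 − 14 − 18 − 17 − 23 − 21 + 8 + 9 + 8 + 9 − 5 = 95%

95%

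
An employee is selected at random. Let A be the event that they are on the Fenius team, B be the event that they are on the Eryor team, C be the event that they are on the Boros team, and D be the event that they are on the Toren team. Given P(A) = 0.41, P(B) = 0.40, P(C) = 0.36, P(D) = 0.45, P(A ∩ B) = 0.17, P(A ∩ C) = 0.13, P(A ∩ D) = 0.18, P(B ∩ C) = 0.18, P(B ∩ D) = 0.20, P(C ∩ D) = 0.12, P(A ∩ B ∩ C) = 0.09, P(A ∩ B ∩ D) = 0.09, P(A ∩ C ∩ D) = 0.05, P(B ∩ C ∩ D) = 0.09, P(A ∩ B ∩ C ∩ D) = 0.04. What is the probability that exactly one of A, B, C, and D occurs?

0.46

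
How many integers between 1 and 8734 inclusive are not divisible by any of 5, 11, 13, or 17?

5519

Using inclusion–exclusion:
floor(8734/5) + floor(8734/11) + floor(8734/13) + floor(8734/17) − floor(8734/55) − floor(8734/65) − floor(8734/85) − floor(8734/143) − floor(8734/187) − floor(8734/221) + floor(8734/715) + floor(8734/935) + floor(8734/1105) + floor(8734/2431) − floor(8734/12155) = 1746 + 794 + 671 + 513 − 158 − 134 − 102 − 61 − 46 − 39 + 12 + 9 + 7 + 3 − 0 = 3215
8734 − 3215 = 5519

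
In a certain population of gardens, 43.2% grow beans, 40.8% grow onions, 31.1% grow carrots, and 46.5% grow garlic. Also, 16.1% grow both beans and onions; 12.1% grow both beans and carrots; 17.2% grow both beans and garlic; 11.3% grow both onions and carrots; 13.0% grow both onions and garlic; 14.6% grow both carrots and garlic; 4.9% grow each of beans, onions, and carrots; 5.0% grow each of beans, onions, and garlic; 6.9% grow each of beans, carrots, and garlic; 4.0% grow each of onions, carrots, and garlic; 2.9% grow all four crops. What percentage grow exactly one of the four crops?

43.8%

P(exactly one) = 43.2 + 40.8 + 31.1 + 46.5 − 2·16.1 − 2·12.1 − 2·17.2 − 2·11.3 − 2·13.0 − 2·14.6 + 3·4.9 + 3·5.0 + 3·6.9 + 3·4.0 − 4·2.9 = 43.8%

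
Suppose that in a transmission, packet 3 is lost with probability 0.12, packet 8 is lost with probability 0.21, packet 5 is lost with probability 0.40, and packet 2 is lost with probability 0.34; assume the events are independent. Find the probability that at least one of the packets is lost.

P(none) = (1 − 0.12) × (1 − 0.21) × (1 − 0.40) × (1 − 0.34) = 0.88 × 0.79 × 0.60 × 0.66 = 0.2752992
P(at least one) = 1 − 0.2752992 = 0.7247008

0.7247008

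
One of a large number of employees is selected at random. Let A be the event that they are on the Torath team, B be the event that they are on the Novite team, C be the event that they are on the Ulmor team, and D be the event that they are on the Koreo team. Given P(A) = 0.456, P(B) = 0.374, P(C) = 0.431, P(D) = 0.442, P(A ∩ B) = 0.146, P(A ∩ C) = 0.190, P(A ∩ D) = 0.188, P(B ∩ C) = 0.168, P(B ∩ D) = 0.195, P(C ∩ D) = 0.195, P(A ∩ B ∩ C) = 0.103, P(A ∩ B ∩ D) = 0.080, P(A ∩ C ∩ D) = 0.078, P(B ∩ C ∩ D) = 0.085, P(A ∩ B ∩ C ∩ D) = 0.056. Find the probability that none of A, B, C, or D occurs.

By inclusion–exclusion:
P(A ∪ B ∪ C ∪ D) = 0.456 + 0.374 + 0.431 + 0.442 − 0.146 − 0.190 − 0.188 − 0.168 − 0.195 − 0.195 + 0.103 + 0.080 + 0.078 + 0.085 − 0.056 = 0.911
P(none) = 1 − 0.911 = 0.089

0.089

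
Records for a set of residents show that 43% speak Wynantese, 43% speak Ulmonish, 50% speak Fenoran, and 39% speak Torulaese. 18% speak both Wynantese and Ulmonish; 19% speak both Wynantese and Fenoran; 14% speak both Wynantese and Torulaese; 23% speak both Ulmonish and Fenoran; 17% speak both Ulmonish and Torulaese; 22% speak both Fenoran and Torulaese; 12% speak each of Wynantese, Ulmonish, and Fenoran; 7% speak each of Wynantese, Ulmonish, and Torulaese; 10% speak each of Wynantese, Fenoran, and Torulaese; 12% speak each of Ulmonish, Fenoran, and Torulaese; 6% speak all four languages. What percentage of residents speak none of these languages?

3%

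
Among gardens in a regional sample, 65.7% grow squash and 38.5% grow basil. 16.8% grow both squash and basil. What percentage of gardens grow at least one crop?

87.4%

Apply inclusion-exclusion:
P(≥1) = 65.7 + 38.5 − 16.8 = 87.4%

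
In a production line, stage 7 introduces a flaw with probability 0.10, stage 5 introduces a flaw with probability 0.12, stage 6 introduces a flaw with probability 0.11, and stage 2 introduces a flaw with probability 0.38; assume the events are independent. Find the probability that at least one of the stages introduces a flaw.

0.5629744

P(none) = (1 − 0.10) × (1 − 0.12) × (1 − 0.11) × (1 − 0.38) = 0.90 × 0.88 × 0.89 × 0.62 = 0.4370256
P(at least one) = 1 − 0.4370256 = 0.5629744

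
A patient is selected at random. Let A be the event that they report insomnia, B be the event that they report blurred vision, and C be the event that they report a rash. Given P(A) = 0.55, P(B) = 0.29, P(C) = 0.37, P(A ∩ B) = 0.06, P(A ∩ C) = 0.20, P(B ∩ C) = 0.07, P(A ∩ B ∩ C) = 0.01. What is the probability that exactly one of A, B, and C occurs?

Using the inclusion–exclusion count for exactly one event:
P(exactly one) = 0.55 + 0.29 + 0.37 − 2·0.06 − 2·0.20 − 2·0.07 + 3·0.01 = 0.58

0.58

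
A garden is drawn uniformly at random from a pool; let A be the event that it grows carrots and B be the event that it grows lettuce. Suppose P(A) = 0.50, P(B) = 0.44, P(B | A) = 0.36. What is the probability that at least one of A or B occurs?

0.76

P(A ∩ B) = P(A)·P(B|A) = 0.50 × 0.36 = 0.18
P(A ∪ B) = 0.50 + 0.44 − 0.18 = 0.76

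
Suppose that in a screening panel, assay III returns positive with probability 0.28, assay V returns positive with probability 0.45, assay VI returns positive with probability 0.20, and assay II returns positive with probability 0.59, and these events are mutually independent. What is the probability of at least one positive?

Since the events are independent, P(none) is the product of the individual non-occurrence probabilities.
P(none) = (1 − 0.28) × (1 − 0.45) × (1 − 0.20) × (1 − 0.59) = 0.72 × 0.55 × 0.80 × 0.41 = 0.129888
P(at least one) = 1 − 0.129888 = 0.870112

0.870112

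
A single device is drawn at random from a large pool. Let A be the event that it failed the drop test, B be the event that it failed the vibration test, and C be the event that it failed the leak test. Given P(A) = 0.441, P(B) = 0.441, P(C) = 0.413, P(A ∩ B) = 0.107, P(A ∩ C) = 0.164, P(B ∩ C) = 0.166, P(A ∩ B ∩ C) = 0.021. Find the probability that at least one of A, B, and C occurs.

Inclusion–exclusion gives
P(A ∪ B ∪ C) = 0.441 + 0.441 + 0.413 − 0.107 − 0.164 − 0.166 + 0.021 = 0.879

0.879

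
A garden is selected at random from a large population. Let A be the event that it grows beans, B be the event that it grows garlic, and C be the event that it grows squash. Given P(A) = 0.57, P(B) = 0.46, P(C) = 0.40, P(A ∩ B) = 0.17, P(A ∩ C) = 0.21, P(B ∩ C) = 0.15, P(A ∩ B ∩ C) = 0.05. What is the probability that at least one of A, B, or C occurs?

0.95

P(A ∪ B ∪ C) = 0.57 + 0.46 + 0.40 − 0.17 − 0.21 − 0.15 + 0.05 = 0.95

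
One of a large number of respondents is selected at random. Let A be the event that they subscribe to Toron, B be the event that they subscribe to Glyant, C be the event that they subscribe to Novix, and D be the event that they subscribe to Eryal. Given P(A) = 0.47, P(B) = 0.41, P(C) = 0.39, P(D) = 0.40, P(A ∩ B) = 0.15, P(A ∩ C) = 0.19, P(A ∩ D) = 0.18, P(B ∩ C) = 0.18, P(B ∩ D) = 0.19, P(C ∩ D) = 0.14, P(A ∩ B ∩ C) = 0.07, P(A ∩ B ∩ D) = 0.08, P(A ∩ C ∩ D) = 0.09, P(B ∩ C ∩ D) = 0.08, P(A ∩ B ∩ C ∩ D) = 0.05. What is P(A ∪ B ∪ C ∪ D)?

0.91

P(A ∪ B ∪ C ∪ D) = 0.47 + 0.41 + 0.39 + 0.40 − 0.15 − 0.19 − 0.18 − 0.18 − 0.19 − 0.14 + 0.07 + 0.08 + 0.09 + 0.08 − 0.05 = 0.91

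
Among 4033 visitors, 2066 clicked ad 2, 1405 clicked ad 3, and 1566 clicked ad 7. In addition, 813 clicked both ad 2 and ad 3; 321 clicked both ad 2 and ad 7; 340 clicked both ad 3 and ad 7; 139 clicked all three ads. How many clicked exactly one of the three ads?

2506

|exactly one| = 2066 + 1405 + 1566 − 2·813 − 2·321 − 2·340 + 3·139 = 2506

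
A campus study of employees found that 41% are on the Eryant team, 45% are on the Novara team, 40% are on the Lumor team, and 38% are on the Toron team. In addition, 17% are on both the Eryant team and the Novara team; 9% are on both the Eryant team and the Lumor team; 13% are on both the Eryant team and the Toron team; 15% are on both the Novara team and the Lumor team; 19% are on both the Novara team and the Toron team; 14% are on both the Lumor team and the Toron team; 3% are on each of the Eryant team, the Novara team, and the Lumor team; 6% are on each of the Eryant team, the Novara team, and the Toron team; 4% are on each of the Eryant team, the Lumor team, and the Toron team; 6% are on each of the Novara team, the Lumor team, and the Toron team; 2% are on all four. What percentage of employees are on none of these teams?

6%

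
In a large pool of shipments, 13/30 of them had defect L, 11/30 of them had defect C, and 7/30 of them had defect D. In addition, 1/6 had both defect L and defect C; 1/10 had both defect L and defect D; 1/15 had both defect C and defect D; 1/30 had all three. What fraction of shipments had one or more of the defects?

11/15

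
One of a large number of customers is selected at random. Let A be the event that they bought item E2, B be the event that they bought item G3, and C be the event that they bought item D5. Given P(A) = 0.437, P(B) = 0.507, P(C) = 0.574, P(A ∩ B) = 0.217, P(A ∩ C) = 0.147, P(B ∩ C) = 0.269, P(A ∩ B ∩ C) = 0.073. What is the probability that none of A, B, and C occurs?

0.042

By inclusion-exclusion,
P(A ∪ B ∪ C) = 0.437 + 0.507 + 0.574 − 0.217 − 0.147 − 0.269 + 0.073 = 0.958
P(none) = 1 − 0.958 = 0.042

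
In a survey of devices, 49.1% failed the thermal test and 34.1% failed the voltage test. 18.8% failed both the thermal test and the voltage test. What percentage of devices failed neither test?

35.6%

P(union) = 49.1 + 34.1 − 18.8 = 64.4%
P(none) = 100% − 64.4% = 35.6%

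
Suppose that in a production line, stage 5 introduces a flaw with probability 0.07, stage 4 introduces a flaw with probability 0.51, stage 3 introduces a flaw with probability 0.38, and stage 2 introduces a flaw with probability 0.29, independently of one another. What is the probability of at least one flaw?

Independence gives P(none) = ∏(1 − pᵢ).
P(none) = (1 − 0.07) × (1 − 0.51) × (1 − 0.38) × (1 − 0.29) = 0.93 × 0.49 × 0.62 × 0.71 = 0.20059914
P(at least one) = 1 − 0.20059914 = 0.79940086

0.79940086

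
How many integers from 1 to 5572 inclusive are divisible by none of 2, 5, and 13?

2058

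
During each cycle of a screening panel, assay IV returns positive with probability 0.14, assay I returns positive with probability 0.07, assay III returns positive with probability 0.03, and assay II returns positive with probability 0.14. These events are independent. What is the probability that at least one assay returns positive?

P(none) = (1 − 0.14) × (1 − 0.07) × (1 − 0.03) × (1 − 0.14) = 0.86 × 0.93 × 0.97 × 0.86 = 0.66719316
P(at least one) = 1 − 0.66719316 = 0.33280684

0.33280684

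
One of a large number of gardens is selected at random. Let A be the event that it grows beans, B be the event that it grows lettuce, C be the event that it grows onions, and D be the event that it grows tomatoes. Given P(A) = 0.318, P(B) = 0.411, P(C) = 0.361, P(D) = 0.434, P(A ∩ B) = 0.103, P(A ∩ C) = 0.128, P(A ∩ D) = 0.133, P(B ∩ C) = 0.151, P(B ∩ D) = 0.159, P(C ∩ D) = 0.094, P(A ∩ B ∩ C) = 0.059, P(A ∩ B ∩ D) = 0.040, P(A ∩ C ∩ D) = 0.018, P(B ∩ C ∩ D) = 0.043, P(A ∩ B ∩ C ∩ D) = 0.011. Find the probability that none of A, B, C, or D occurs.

0.095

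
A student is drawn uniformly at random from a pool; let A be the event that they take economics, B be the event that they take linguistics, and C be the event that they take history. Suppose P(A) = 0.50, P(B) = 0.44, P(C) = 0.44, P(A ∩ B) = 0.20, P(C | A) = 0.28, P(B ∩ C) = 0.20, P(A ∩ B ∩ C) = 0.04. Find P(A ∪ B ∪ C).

0.88

P(A ∩ C) = P(A)·P(C|A) = 0.50 × 0.28 = 0.14
Using inclusion–exclusion:
P(A ∪ B ∪ C) = 0.50 + 0.44 + 0.44 − 0.20 − 0.14 − 0.20 + 0.04 = 0.88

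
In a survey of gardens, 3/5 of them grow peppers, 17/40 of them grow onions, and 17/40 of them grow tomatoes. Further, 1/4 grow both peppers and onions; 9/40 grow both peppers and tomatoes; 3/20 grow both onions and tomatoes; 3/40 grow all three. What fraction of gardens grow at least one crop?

9/10

P(≥1) = 3/5 + 17/40 + 17/40 − 1/4 − 9/40 − 3/20 + 3/40 = 9/10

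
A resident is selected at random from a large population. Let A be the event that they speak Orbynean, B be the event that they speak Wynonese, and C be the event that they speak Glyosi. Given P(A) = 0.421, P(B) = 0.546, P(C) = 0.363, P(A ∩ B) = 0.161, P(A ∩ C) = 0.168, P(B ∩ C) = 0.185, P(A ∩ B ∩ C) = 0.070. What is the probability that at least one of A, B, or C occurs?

P(A ∪ B ∪ C) = 0.421 + 0.546 + 0.363 − 0.161 − 0.168 − 0.185 + 0.070 = 0.886

0.886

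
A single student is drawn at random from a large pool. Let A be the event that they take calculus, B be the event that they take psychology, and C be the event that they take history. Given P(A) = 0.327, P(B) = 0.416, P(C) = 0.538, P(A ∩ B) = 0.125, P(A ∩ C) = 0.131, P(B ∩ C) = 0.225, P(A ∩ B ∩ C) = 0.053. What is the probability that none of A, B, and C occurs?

Using inclusion–exclusion:
P(A ∪ B ∪ C) = 0.327 + 0.416 + 0.538 − 0.125 − 0.131 − 0.225 + 0.053 = 0.853
P(none) = 1 − 0.853 = 0.147

0.147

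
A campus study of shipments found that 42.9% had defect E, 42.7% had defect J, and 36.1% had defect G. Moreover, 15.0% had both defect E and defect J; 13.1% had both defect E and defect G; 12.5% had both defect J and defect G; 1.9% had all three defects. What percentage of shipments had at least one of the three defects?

83.0%

By inclusion–exclusion:
P(at least one) = 42.9 + 42.7 + 36.1 − 15.0 − 13.1 − 12.5 + 1.9 = 83.0%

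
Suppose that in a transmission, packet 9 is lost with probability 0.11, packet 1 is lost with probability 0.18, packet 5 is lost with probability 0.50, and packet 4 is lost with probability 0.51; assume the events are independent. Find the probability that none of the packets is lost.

0.178801

P(none) = (1 − 0.11) × (1 − 0.18) × (1 − 0.50) × (1 − 0.51) = 0.89 × 0.82 × 0.50 × 0.49 = 0.178801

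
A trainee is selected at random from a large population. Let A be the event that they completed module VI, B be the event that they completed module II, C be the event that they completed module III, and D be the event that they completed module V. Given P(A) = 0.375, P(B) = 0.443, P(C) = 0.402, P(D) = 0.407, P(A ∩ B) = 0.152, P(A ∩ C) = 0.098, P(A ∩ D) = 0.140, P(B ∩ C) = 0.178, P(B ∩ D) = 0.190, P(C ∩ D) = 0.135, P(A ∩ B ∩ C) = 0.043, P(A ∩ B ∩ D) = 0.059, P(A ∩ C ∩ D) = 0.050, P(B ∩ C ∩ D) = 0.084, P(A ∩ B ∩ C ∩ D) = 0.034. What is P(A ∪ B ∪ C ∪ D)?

0.936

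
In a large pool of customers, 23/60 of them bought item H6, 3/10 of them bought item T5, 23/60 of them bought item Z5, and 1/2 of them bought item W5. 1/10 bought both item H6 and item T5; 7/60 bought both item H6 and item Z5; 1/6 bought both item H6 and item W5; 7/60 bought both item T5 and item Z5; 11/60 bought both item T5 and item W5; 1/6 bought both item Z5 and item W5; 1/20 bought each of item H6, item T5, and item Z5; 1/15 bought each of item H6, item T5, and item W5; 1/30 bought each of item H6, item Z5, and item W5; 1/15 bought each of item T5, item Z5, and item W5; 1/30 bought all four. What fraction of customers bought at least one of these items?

P(at least one) = 23/60 + 3/10 + 23/60 + 1/2 − 1/10 − 7/60 − 1/6 − 7/60 − 11/60 − 1/6 + 1/20 + 1/15 + 1/30 + 1/15 − 1/30 = 9/10

9/10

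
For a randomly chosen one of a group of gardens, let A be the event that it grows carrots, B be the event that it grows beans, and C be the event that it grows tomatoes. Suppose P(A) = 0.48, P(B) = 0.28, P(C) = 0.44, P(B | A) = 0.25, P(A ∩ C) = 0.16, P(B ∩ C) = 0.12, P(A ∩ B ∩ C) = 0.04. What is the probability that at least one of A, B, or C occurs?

P(A ∩ B) = P(A)·P(B|A) = 0.48 × 0.25 = 0.12
By inclusion–exclusion:
P(A ∪ B ∪ C) = 0.48 + 0.28 + 0.44 − 0.12 − 0.16 − 0.12 + 0.04 = 0.84

0.84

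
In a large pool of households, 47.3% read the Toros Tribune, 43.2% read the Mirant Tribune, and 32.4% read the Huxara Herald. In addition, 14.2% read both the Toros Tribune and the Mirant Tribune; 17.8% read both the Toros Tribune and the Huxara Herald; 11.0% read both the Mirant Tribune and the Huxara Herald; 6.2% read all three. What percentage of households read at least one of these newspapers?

Apply inclusion-exclusion:
P(at least one) = 47.3 + 43.2 + 32.4 − 14.2 − 17.8 − 11.0 + 6.2 = 86.1%

86.1%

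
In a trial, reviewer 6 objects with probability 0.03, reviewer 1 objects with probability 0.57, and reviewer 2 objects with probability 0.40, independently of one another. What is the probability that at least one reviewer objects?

P(none) = (1 − 0.03) × (1 − 0.57) × (1 − 0.40) = 0.97 × 0.43 × 0.60 = 0.25026
P(at least one) = 1 − 0.25026 = 0.74974

0.74974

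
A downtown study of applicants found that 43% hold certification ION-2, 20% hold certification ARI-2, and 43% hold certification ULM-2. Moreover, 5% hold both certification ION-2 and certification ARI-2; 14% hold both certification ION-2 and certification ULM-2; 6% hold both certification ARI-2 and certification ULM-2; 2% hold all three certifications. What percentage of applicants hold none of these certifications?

Using inclusion–exclusion:
P(at least one) = 43 + 20 + 43 − 5 − 14 − 6 + 2 = 83%
P(none) = 100% − 83% = 17%

17%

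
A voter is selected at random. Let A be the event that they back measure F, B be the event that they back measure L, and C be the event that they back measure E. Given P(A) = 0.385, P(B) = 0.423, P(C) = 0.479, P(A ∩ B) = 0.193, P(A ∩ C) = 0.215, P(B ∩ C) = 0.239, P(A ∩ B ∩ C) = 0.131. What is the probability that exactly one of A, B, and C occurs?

0.386

By inclusion–exclusion (exactly-one form):
P(exactly one) = 0.385 + 0.423 + 0.479 − 2·0.193 − 2·0.215 − 2·0.239 + 3·0.131 = 0.386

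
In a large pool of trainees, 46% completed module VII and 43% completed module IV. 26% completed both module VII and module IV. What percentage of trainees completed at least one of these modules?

63%

P(≥1) = 46 + 43 − 26 = 63%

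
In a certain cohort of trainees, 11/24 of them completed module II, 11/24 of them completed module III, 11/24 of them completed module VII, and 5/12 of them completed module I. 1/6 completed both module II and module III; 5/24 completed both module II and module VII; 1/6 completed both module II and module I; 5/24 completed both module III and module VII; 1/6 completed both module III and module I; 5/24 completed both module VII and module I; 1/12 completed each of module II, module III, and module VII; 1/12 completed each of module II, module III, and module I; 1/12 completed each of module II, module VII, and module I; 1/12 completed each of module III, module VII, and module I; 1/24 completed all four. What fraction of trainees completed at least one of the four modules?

23/24

Using inclusion–exclusion:
P(union) = 11/24 + 11/24 + 11/24 + 5/12 − 1/6 − 5/24 − 1/6 − 5/24 − 1/6 − 5/24 + 1/12 + 1/12 + 1/12 + 1/12 − 1/24 = 23/24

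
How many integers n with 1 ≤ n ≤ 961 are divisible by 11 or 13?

154

By inclusion-exclusion,
87 + 73 − 6 = 154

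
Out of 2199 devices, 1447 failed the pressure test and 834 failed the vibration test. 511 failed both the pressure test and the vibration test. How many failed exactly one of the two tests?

Using the inclusion–exclusion count for exactly one event:
|exactly one| = 1447 + 834 − 2·511 = 1259

1259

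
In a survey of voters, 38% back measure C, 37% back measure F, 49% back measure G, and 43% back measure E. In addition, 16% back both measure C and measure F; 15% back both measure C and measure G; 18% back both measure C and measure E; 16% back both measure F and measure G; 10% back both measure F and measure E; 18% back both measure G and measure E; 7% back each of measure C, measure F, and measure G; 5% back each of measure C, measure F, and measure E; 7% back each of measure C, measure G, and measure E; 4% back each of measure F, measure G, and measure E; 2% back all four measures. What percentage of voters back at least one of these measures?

95%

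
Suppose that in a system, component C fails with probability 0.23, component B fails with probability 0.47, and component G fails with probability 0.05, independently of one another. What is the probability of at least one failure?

P(none) = (1 − 0.23) × (1 − 0.47) × (1 − 0.05) = 0.77 × 0.53 × 0.95 = 0.387695
P(at least one) = 1 − 0.387695 = 0.612305

0.612305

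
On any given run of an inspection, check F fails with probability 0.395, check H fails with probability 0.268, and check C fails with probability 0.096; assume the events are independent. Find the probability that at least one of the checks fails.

P(none) = (1 − 0.395) × (1 − 0.268) × (1 − 0.096) = 0.605 × 0.732 × 0.904 = 0.40034544
P(at least one) = 1 − 0.40034544 = 0.59965456

0.59965456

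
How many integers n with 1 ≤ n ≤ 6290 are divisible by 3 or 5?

2935

⌊6290/3⌋ + ⌊6290/5⌋ − ⌊6290/15⌋ = 2096 + 1258 − 419 = 2935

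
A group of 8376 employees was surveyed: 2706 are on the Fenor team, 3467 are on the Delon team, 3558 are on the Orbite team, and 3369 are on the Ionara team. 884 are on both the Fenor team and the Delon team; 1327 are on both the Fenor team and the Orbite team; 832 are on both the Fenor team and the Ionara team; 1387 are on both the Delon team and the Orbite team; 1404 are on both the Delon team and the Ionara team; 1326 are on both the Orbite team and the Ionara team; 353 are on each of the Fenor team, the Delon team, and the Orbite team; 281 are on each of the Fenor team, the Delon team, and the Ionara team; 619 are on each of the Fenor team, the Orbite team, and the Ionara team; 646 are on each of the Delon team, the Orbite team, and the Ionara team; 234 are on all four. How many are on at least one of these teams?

7605

|at least one| = 2706 + 3467 + 3558 + 3369 − 884 − 1327 − 832 − 1387 − 1404 − 1326 + 353 + 281 + 619 + 646 − 234 = 7605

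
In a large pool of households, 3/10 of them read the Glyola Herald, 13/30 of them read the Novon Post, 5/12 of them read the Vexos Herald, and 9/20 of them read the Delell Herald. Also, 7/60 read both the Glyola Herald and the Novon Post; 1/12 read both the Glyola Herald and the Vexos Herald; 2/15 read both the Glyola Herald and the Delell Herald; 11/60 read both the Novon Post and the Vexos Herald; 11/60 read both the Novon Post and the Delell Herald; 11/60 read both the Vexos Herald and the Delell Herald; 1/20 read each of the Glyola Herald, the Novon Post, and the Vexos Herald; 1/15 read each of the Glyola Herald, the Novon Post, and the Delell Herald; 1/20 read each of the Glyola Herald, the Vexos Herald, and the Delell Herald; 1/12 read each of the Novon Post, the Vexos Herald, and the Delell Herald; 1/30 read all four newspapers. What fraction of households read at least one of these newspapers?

14/15

Inclusion–exclusion gives
P(at least one) = 3/10 + 13/30 + 5/12 + 9/20 − 7/60 − 1/12 − 2/15 − 11/60 − 11/60 − 11/60 + 1/20 + 1/15 + 1/20 + 1/12 − 1/30 = 14/15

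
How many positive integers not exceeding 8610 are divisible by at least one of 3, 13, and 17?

⌊8610/3⌋ + ⌊8610/13⌋ + ⌊8610/17⌋ − ⌊8610/39⌋ − ⌊8610/51⌋ − ⌊8610/221⌋ + ⌊8610/663⌋ = 2870 + 662 + 506 − 220 − 168 − 38 + 12 = 3624

3624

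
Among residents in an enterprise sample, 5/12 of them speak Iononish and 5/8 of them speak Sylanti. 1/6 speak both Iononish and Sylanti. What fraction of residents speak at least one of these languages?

By inclusion–exclusion:
P(union) = 5/12 + 5/8 − 1/6 = 7/8

7/8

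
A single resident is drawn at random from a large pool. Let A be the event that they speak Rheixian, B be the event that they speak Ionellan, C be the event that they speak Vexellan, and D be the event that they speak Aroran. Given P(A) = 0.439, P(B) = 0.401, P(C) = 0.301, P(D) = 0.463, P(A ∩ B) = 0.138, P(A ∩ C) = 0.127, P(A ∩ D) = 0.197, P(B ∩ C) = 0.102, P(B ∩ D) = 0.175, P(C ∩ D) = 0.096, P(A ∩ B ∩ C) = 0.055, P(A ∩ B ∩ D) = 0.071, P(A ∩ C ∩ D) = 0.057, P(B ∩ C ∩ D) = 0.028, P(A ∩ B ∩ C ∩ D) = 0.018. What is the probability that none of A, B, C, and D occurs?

P(A ∪ B ∪ C ∪ D) = 0.439 + 0.401 + 0.301 + 0.463 − 0.138 − 0.127 − 0.197 − 0.102 − 0.175 − 0.096 + 0.055 + 0.071 + 0.057 + 0.028 − 0.018 = 0.962
P(none) = 1 − 0.962 = 0.038

0.038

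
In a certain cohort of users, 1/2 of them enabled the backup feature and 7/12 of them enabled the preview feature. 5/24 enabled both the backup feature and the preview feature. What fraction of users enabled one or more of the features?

7/8

By inclusion–exclusion:
P(at least one) = 1/2 + 7/12 − 5/24 = 7/8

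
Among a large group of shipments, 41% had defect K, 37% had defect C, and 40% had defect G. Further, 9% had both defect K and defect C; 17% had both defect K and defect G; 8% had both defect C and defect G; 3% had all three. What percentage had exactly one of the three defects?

P(exactly one) = 41 + 37 + 40 − 2·9 − 2·17 − 2·8 + 3·3 = 59%

59%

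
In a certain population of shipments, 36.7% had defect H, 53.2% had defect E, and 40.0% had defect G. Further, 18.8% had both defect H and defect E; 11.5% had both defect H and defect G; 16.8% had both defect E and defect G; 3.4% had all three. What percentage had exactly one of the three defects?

Using the inclusion–exclusion count for exactly one event:
P(exactly one) = 36.7 + 53.2 + 40.0 − 2·18.8 − 2·11.5 − 2·16.8 + 3·3.4 = 45.9%

45.9%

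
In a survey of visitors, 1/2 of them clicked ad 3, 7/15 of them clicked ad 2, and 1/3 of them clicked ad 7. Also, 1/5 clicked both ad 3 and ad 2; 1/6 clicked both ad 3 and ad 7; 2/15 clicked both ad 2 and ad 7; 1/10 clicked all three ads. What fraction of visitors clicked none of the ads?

1/10

P(union) = 1/2 + 7/15 + 1/3 − 1/5 − 1/6 − 2/15 + 1/10 = 9/10
P(none) = 1 − 9/10 = 1/10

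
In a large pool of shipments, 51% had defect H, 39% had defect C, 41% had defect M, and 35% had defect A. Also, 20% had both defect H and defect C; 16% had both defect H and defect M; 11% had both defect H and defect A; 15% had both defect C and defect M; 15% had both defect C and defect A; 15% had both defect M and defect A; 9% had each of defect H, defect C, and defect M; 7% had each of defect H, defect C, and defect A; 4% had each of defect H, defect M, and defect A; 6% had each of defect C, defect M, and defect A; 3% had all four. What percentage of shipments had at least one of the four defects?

Apply inclusion-exclusion:
P(at least one) = 51 + 39 + 41 + 35 − 20 − 16 − 11 − 15 − 15 − 15 + 9 + 7 + 4 + 6 − 3 = 97%

97%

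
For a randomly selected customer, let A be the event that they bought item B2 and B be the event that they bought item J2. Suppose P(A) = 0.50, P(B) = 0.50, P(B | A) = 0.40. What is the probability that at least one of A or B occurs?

P(A ∩ B) = P(A)·P(B|A) = 0.50 × 0.40 = 0.20
P(A ∪ B) = 0.50 + 0.50 − 0.20 = 0.80

0.80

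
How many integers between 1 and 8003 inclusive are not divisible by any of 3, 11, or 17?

4565

Inclusion–exclusion gives
2667 + 727 + 470 − 242 − 156 − 42 + 14 = 3438
8003 − 3438 = 4565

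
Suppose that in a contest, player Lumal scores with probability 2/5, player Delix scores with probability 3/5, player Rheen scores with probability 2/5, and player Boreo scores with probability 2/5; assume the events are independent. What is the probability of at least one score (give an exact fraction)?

571/625

Independence gives P(none) = ∏(1 − pᵢ).
P(none) = (1 − 2/5) × (1 − 3/5) × (1 − 2/5) × (1 − 2/5) = 3/5 × 2/5 × 3/5 × 3/5 = 54/625
P(at least one) = 1 − 54/625 = 571/625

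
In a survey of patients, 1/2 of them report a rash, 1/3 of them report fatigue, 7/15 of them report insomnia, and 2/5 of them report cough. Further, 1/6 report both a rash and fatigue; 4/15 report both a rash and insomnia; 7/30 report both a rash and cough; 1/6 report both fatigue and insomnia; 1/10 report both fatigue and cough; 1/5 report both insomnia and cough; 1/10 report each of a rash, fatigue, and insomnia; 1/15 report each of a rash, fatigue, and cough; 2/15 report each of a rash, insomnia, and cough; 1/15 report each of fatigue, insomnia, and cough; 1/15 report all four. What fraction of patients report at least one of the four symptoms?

P(≥1) = 1/2 + 1/3 + 7/15 + 2/5 − 1/6 − 4/15 − 7/30 − 1/6 − 1/10 − 1/5 + 1/10 + 1/15 + 2/15 + 1/15 − 1/15 = 13/15

13/15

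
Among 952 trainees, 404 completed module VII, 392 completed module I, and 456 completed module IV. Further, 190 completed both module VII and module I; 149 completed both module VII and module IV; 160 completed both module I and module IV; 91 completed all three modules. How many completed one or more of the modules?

By inclusion-exclusion,
N(≥1) = 404 + 392 + 456 − 190 − 149 − 160 + 91 = 844

844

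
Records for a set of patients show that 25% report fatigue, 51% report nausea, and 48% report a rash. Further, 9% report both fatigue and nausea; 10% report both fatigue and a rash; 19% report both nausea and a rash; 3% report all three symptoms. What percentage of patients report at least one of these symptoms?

89%

By inclusion-exclusion,
P(at least one) = 25 + 51 + 48 − 9 − 10 − 19 + 3 = 89%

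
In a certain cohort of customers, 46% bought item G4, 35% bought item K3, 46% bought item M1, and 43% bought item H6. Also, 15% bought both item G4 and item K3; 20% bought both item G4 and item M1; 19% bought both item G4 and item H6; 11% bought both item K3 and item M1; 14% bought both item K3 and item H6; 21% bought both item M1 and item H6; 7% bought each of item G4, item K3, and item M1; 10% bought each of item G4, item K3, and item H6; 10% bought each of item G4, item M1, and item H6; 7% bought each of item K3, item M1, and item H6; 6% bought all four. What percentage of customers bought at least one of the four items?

98%

P(at least one) = 46 + 35 + 46 + 43 − 15 − 20 − 19 − 11 − 14 − 21 + 7 + 10 + 10 + 7 − 6 = 98%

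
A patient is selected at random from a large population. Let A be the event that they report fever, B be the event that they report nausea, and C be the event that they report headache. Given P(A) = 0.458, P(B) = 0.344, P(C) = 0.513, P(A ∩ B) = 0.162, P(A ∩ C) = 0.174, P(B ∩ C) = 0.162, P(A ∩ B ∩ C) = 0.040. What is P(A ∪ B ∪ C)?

0.857

P(A ∪ B ∪ C) = 0.458 + 0.344 + 0.513 − 0.162 − 0.174 − 0.162 + 0.040 = 0.857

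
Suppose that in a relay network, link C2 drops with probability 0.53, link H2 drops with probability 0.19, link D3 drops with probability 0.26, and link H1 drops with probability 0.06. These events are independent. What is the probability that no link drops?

Independence gives P(none) = ∏(1 − pᵢ).
P(none) = (1 − 0.53) × (1 − 0.19) × (1 − 0.26) × (1 − 0.06) = 0.47 × 0.81 × 0.74 × 0.94 = 0.26481492

0.26481492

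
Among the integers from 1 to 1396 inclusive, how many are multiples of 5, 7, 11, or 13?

592

floor(1396/5) + floor(1396/7) + floor(1396/11) + floor(1396/13) − floor(1396/35) − floor(1396/55) − floor(1396/65) − floor(1396/77) − floor(1396/91) − floor(1396/143) + floor(1396/385) + floor(1396/455) + floor(1396/715) + floor(1396/1001) − floor(1396/5005) = 279 + 199 + 126 + 107 − 39 − 25 − 21 − 18 − 15 − 9 + 3 + 3 + 1 + 1 − 0 = 592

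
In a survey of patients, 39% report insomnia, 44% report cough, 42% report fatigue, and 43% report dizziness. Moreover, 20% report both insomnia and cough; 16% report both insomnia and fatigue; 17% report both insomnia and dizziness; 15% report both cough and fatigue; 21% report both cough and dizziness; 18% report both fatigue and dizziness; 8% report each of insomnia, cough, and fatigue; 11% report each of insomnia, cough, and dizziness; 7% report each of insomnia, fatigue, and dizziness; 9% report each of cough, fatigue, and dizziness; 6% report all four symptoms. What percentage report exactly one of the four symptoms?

P(exactly one) = 39 + 44 + 42 + 43 − 2·20 − 2·16 − 2·17 − 2·15 − 2·21 − 2·18 + 3·8 + 3·11 + 3·7 + 3·9 − 4·6 = 35%

35%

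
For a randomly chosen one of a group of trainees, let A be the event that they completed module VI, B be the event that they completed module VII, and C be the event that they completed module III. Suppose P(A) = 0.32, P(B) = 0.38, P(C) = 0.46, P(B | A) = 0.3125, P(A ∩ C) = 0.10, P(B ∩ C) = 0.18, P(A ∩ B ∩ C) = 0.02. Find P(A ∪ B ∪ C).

0.80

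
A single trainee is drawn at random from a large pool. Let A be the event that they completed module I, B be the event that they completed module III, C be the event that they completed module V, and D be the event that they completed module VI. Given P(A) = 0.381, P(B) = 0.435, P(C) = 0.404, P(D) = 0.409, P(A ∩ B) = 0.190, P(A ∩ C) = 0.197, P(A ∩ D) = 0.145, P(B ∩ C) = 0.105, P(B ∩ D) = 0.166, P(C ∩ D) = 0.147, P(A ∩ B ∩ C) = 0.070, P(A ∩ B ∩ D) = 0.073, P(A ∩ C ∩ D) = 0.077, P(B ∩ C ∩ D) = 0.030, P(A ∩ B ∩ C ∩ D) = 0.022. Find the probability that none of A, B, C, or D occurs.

P(A ∪ B ∪ C ∪ D) = 0.381 + 0.435 + 0.404 + 0.409 − 0.190 − 0.197 − 0.145 − 0.105 − 0.166 − 0.147 + 0.070 + 0.073 + 0.077 + 0.030 − 0.022 = 0.907
P(none) = 1 − 0.907 = 0.093

0.093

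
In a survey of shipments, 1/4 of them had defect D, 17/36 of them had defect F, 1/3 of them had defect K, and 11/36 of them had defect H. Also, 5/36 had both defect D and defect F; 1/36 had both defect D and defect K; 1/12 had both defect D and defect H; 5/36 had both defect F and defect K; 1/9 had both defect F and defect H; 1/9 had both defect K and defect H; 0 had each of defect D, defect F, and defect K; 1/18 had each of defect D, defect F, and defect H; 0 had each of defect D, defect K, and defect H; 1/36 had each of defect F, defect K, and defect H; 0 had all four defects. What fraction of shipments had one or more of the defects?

5/6

P(at least one) = 1/4 + 17/36 + 1/3 + 11/36 − 5/36 − 1/36 − 1/12 − 5/36 − 1/9 − 1/9 + 0 + 1/18 + 0 + 1/36 − 0 = 5/6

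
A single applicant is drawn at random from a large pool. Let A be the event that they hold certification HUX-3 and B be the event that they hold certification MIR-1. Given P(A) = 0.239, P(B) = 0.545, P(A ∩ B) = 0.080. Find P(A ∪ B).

0.704

P(A ∪ B) = 0.239 + 0.545 − 0.080 = 0.704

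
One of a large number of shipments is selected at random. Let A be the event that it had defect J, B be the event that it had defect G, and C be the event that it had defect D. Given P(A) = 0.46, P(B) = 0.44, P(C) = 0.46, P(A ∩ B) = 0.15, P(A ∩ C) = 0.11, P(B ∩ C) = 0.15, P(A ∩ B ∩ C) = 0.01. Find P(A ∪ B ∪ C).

0.96

By inclusion–exclusion:
P(A ∪ B ∪ C) = 0.46 + 0.44 + 0.46 − 0.15 − 0.11 − 0.15 + 0.01 = 0.96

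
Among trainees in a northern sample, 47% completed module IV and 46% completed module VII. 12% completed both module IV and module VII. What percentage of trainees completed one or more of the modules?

81%

Apply inclusion-exclusion:
P(union) = 47 + 46 − 12 = 81%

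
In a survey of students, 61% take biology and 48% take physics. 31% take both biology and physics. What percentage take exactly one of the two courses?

By inclusion–exclusion (exactly-one form):
P(exactly one) = 61 + 48 − 2·31 = 47%

47%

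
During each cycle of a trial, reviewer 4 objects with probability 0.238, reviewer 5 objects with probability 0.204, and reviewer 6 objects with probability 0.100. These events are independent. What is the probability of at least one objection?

0.4541032

P(none) = (1 − 0.238) × (1 − 0.204) × (1 − 0.100) = 0.762 × 0.796 × 0.900 = 0.5458968
P(at least one) = 1 − 0.5458968 = 0.4541032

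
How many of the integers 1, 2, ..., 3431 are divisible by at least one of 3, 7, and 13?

1143 + 490 + 263 − 163 − 87 − 37 + 12 = 1621

1621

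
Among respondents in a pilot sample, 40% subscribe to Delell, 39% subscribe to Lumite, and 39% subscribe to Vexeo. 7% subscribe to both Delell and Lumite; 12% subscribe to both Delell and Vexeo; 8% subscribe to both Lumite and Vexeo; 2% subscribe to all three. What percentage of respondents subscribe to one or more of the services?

93%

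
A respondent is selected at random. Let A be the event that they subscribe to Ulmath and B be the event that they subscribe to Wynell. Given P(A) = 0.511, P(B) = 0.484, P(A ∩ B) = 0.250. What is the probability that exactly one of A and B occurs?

By inclusion–exclusion (exactly-one form):
P(exactly one) = 0.511 + 0.484 − 2·0.250 = 0.495

0.495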